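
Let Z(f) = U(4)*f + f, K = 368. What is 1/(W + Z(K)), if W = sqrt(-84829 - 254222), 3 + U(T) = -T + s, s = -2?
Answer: -2944/9006187 - I*sqrt(339051)/9006187 ≈ -0.00032689 - 6.4653e-5*I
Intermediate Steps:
U(T) = -5 - T (U(T) = -3 + (-T - 2) = -3 + (-2 - T) = -5 - T)
Z(f) = -8*f (Z(f) = (-5 - 1*4)*f + f = (-5 - 4)*f + f = -9*f + f = -8*f)
W = I*sqrt(339051) (W = sqrt(-339051) = I*sqrt(339051) ≈ 582.28*I)
1/(W + Z(K)) = 1/(I*sqrt(339051) - 8*368) = 1/(I*sqrt(339051) - 2944) = 1/(-2944 + I*sqrt(339051))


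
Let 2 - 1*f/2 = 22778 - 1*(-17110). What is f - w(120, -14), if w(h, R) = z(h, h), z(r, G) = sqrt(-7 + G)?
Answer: -79772 - sqrt(113) ≈ -79783.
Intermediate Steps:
w(h, R) = sqrt(-7 + h)
f = -79772 (f = 4 - 2*(22778 - 1*(-17110)) = 4 - 2*(22778 + 17110) = 4 - 2*39888 = 4 - 79776 = -79772)
f - w(120, -14) = -79772 - sqrt(-7 + 120) = -79772 - sqrt(113)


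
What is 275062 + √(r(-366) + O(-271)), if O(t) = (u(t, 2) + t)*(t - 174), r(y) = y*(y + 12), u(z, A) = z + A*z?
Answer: 275062 + 2*√152986 ≈ 2.7584e+5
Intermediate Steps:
r(y) = y*(12 + y)
O(t) = 4*t*(-174 + t) (O(t) = (t*(1 + 2) + t)*(t - 174) = (t*3 + t)*(-174 + t) = (3*t + t)*(-174 + t) = (4*t)*(-174 + t) = 4*t*(-174 + t))
275062 + √(r(-366) + O(-271)) = 275062 + √(-366*(12 - 366) + 4*(-271)*(-174 - 271)) = 275062 + √(-366*(-354) + 4*(-271)*(-445)) = 275062 + √(129564 + 482380) = 275062 + √611944 = 275062 + 2*√152986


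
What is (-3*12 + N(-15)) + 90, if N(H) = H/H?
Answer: 55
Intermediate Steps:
N(H) = 1
(-3*12 + N(-15)) + 90 = (-3*12 + 1) + 90 = (-36 + 1) + 90 = -35 + 90 = 55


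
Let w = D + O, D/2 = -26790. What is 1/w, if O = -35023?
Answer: -1/88603 ≈ -1.1286e-5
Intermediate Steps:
D = -53580 (D = 2*(-26790) = -53580)
w = -88603 (w = -53580 - 35023 = -88603)
1/w = 1/(-88603) = -1/88603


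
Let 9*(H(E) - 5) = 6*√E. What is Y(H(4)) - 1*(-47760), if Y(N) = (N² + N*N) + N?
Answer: 430619/9 ≈ 47847.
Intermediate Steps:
H(E) = 5 + 2*√E/3 (H(E) = 5 + (6*√E)/9 = 5 + 2*√E/3)
Y(N) = N + 2*N² (Y(N) = (N² + N²) + N = 2*N² + N = N + 2*N²)
Y(H(4)) - 1*(-47760) = (5 + 2*√4/3)*(1 + 2*(5 + 2*√4/3)) - 1*(-47760) = (5 + (⅔)*2)*(1 + 2*(5 + (⅔)*2)) + 47760 = (5 + 4/3)*(1 + 2*(5 + 4/3)) + 47760 = 19*(1 + 2*(19/3))/3 + 47760 = 19*(1 + 38/3)/3 + 47760 = (19/3)*(41/3) + 47760 = 779/9 + 47760 = 430619/9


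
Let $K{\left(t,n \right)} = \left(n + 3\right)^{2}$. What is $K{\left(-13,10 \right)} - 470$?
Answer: $-301$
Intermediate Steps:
$K{\left(t,n \right)} = \left(3 + n\right)^{2}$
$K{\left(-13,10 \right)} - 470 = \left(3 + 10\right)^{2} - 470 = 13^{2} - 470 = 169 - 470 = -301$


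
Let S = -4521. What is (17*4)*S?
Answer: -307428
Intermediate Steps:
(17*4)*S = (17*4)*(-4521) = 68*(-4521) = -307428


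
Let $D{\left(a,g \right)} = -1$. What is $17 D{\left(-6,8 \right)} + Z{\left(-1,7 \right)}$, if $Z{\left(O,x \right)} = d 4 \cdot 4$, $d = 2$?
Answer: $15$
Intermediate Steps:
$Z{\left(O,x \right)} = 32$ ($Z{\left(O,x \right)} = 2 \cdot 4 \cdot 4 = 8 \cdot 4 = 32$)
$17 D{\left(-6,8 \right)} + Z{\left(-1,7 \right)} = 17 \left(-1\right) + 32 = -17 + 32 = 15$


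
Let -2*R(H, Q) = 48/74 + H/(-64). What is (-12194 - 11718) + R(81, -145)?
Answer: -113245771/4736 ≈ -23912.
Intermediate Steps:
R(H, Q) = -12/37 + H/128 (R(H, Q) = -(48/74 + H/(-64))/2 = -(48*(1/74) + H*(-1/64))/2 = -(24/37 - H/64)/2 = -12/37 + H/128)
(-12194 - 11718) + R(81, -145) = (-12194 - 11718) + (-12/37 + (1/128)*81) = -23912 + (-12/37 + 81/128) = -23912 + 1461/4736 = -113245771/4736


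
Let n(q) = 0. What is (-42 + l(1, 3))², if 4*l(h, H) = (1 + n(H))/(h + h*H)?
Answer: 450241/256 ≈ 1758.8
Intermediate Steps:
l(h, H) = 1/(4*(h + H*h)) (l(h, H) = ((1 + 0)/(h + h*H))/4 = (1/(h + H*h))/4 = 1/(4*(h + H*h)))
(-42 + l(1, 3))² = (-42 + (¼)/(1*(1 + 3)))² = (-42 + (¼)*1/4)² = (-42 + (¼)*1*(¼))² = (-42 + 1/16)² = (-671/16)² = 450241/256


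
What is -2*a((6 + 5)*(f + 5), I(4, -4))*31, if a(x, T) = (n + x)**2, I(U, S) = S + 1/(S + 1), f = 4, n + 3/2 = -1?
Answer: -1154719/2 ≈ -5.7736e+5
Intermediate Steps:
n = -5/2 (n = -3/2 - 1 = -5/2 ≈ -2.5000)
I(U, S) = S + 1/(1 + S)
a(x, T) = (-5/2 + x)**2
-2*a((6 + 5)*(f + 5), I(4, -4))*31 = -(-5 + 2*((6 + 5)*(4 + 5)))**2/2*31 = -(-5 + 2*(11*9))**2/2*31 = -(-5 + 2*99)**2/2*31 = -(-5 + 198)**2/2*31 = -193**2/2*31 = -37249/2*31 = -1154719/2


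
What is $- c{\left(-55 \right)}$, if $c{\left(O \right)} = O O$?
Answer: $-3025$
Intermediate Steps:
$c{\left(O \right)} = O^{2}$
$- c{\left(-55 \right)} = - \left(-55\right)^{2} = \left(-1\right) 3025 = -3025$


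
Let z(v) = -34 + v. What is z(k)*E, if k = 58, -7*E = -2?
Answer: 48/7 ≈ 6.8571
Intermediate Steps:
E = 2/7 (E = -⅐*(-2) = 2/7 ≈ 0.28571)
z(k)*E = (-34 + 58)*(2/7) = 24*(2/7) = 48/7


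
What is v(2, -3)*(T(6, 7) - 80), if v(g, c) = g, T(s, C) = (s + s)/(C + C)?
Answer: -1108/7 ≈ -158.29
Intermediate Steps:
T(s, C) = s/C (T(s, C) = (2*s)/((2*C)) = (2*s)*(1/(2*C)) = s/C)
v(2, -3)*(T(6, 7) - 80) = 2*(6/7 - 80) = 2*(-554/7) = -1108/7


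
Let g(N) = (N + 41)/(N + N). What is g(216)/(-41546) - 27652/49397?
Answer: -496307251573/886571033184 ≈ -0.55980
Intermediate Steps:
g(N) = (41 + N)/(2*N) (g(N) = (41 + N)/((2*N)) = (41 + N)*(1/(2*N)) = (41 + N)/(2*N))
g(216)/(-41546) - 27652/49397 = ((½)*(41 + 216)/216)/(-41546) - 27652/49397 = ((½)*(1/216)*257)*(-1/41546) - 27652*1/49397 = (257/432)*(-1/41546) - 27652/49397 = -257/17947872 - 27652/49397 = -496307251573/886571033184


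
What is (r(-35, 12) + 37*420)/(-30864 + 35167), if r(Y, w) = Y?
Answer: 15505/4303 ≈ 3.6033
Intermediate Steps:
(r(-35, 12) + 37*420)/(-30864 + 35167) = (-35 + 37*420)/(-30864 + 35167) = (-35 + 15540)/4303 = 15505*(1/4303) = 15505/4303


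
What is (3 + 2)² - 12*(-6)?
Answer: 97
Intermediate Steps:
(3 + 2)² - 12*(-6) = 5² + 72 = 25 + 72 = 97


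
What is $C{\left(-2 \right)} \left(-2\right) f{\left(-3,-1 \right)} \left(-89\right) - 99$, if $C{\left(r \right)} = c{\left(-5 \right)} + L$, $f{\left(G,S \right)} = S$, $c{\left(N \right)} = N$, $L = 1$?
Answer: $613$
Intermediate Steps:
$C{\left(r \right)} = -4$ ($C{\left(r \right)} = -5 + 1 = -4$)
$C{\left(-2 \right)} \left(-2\right) f{\left(-3,-1 \right)} \left(-89\right) - 99 = \left(-4\right) \left(-2\right) \left(-1\right) \left(-89\right) - 99 = 8 \left(-1\right) \left(-89\right) - 99 = \left(-8\right) \left(-89\right) - 99 = 712 - 99 = 613$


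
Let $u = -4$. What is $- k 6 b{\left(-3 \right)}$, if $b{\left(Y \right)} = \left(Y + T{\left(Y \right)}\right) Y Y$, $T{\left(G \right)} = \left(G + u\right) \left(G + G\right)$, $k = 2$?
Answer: $-4212$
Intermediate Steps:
$T{\left(G \right)} = 2 G \left(-4 + G\right)$ ($T{\left(G \right)} = \left(G - 4\right) \left(G + G\right) = \left(-4 + G\right) 2 G = 2 G \left(-4 + G\right)$)
$b{\left(Y \right)} = Y^{2} \left(Y + 2 Y \left(-4 + Y\right)\right)$ ($b{\left(Y \right)} = \left(Y + 2 Y \left(-4 + Y\right)\right) Y Y = Y \left(Y + 2 Y \left(-4 + Y\right)\right) Y = Y^{2} \left(Y + 2 Y \left(-4 + Y\right)\right)$)
$- k 6 b{\left(-3 \right)} = \left(-1\right) 2 \cdot 6 \left(-3\right)^{3} \left(-7 + 2 \left(-3\right)\right) = \left(-2\right) 6 \left(- 27 \left(-7 - 6\right)\right) = - 12 \left(\left(-27\right) \left(-13\right)\right) = \left(-12\right) 351 = -4212$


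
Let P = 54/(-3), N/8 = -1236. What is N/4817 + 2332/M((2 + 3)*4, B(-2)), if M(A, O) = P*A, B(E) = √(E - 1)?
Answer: -3698231/433530 ≈ -8.5305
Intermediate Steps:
N = -9888 (N = 8*(-1236) = -9888)
B(E) = √(-1 + E)
P = -18 (P = 54*(-⅓) = -18)
M(A, O) = -18*A
N/4817 + 2332/M((2 + 3)*4, B(-2)) = -9888/4817 + 2332/((-18*(2 + 3)*4)) = -9888*1/4817 + 2332/((-90*4)) = -9888/4817 + 2332/((-18*20)) = -9888/4817 + 2332/(-360) = -9888/4817 + 2332*(-1/360) = -9888/4817 - 583/90 = -3698231/433530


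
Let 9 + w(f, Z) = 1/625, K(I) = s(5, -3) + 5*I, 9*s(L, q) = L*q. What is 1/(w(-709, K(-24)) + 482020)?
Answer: 625/301256876 ≈ 2.0746e-6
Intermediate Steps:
s(L, q) = L*q/9 (s(L, q) = (L*q)/9 = L*q/9)
K(I) = -5/3 + 5*I (K(I) = (⅑)*5*(-3) + 5*I = -5/3 + 5*I)
w(f, Z) = -5624/625 (w(f, Z) = -9 + 1/625 = -5624/625)
1/(w(-709, K(-24)) + 482020) = 1/(-5624/625 + 482020) = 1/(301256876/625) = 625/301256876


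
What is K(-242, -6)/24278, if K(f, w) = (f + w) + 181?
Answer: -67/24278 ≈ -0.0027597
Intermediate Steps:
K(f, w) = 181 + f + w
K(-242, -6)/24278 = (181 - 242 - 6)/24278 = -67*1/24278 = -67/24278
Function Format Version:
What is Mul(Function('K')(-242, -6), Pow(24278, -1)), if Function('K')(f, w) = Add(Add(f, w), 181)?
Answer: Rational(-67, 24278) ≈ -0.0027597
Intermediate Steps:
Function('K')(f, w) = Add(181, f, w)
Mul(Function('K')(-242, -6), Pow(24278, -1)) = Mul(Add(181, -242, -6), Pow(24278, -1)) = Mul(-67, Rational(1, 24278)) = Rational(-67, 24278)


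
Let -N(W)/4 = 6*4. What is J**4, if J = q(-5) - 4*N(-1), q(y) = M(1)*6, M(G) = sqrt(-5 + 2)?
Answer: 21647732112 + 1357959168*I*sqrt(3) ≈ 2.1648e+10 + 2.3521e+9*I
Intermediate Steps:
M(G) = I*sqrt(3) (M(G) = sqrt(-3) = I*sqrt(3))
N(W) = -96 (N(W) = -24*4 = -4*24 = -96)
q(y) = 6*I*sqrt(3) (q(y) = (I*sqrt(3))*6 = 6*I*sqrt(3))
J = 384 + 6*I*sqrt(3) (J = 6*I*sqrt(3) - 4*(-96) = 6*I*sqrt(3) + 384 = 384 + 6*I*sqrt(3) ≈ 384.0 + 10.392*I)
J**4 = (384 + 6*I*sqrt(3))**4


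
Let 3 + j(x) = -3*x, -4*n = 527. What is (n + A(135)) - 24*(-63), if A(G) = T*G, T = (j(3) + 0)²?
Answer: 83281/4 ≈ 20820.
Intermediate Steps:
n = -527/4 (n = -¼*527 = -527/4 ≈ -131.75)
j(x) = -3 - 3*x
T = 144 (T = ((-3 - 3*3) + 0)² = ((-3 - 9) + 0)² = (-12 + 0)² = (-12)² = 144)
A(G) = 144*G
(n + A(135)) - 24*(-63) = (-527/4 + 144*135) - 24*(-63) = (-527/4 + 19440) + 1512 = 77233/4 + 1512 = 83281/4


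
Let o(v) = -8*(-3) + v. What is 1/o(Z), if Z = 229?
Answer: 1/253 ≈ 0.0039526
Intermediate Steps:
o(v) = 24 + v
1/o(Z) = 1/(24 + 229) = 1/253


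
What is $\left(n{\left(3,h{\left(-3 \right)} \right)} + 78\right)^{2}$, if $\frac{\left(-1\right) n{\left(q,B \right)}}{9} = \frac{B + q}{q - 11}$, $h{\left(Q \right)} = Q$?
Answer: $6084$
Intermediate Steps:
$n{\left(q,B \right)} = - \frac{9 \left(B + q\right)}{-11 + q}$ ($n{\left(q,B \right)} = - 9 \frac{B + q}{q - 11} = - 9 \frac{B + q}{-11 + q} = - \frac{9 \left(B + q\right)}{-11 + q}$)
$\left(n{\left(3,h{\left(-3 \right)} \right)} + 78\right)^{2} = \left(\frac{9 \left(\left(-1\right) \left(-3\right) - 3\right)}{-11 + 3} + 78\right)^{2} = \left(\frac{9 \left(3 - 3\right)}{-8} + 78\right)^{2} = \left(9 \left(- \frac{1}{8}\right) 0 + 78\right)^{2} = \left(0 + 78\right)^{2} = 78^{2} = 6084$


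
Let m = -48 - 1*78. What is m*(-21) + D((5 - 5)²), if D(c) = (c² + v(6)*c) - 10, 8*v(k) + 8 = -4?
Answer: 2636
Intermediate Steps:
v(k) = -3/2 (v(k) = -1 + (⅛)*(-4) = -1 - ½ = -3/2)
D(c) = -10 + c² - 3*c/2 (D(c) = (c² - 3*c/2) - 10 = -10 + c² - 3*c/2)
m = -126 (m = -48 - 78 = -126)
m*(-21) + D((5 - 5)²) = -126*(-21) + (-10 + ((5 - 5)²)² - 3*(5 - 5)²/2) = 2646 + (-10 + (0²)² - 3/2*0²) = 2646 + (-10 + 0² - 3/2*0) = 2646 + (-10 + 0 + 0) = 2646 - 10 = 2636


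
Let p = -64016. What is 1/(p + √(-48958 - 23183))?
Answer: -64016/4098120397 - I*√72141/4098120397 ≈ -1.5621e-5 - 6.554e-8*I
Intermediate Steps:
1/(p + √(-48958 - 23183)) = 1/(-64016 + √(-48958 - 23183)) = 1/(-64016 + √(-72141)) = 1/(-64016 + I*√72141)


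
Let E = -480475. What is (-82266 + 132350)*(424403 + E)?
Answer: -2808310048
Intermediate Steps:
(-82266 + 132350)*(424403 + E) = (-82266 + 132350)*(424403 - 480475) = 50084*(-56072) = -2808310048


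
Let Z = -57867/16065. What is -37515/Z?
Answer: 200892825/19289 ≈ 10415.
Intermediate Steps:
Z = -19289/5355 (Z = -57867*1/16065 = -19289/5355 ≈ -3.6021)
-37515/Z = -37515/(-19289/5355) = -37515*(-5355/19289) = 200892825/19289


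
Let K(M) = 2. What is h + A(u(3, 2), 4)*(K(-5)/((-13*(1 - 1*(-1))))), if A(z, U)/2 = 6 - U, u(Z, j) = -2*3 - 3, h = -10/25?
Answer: -46/65 ≈ -0.70769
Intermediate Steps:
h = -⅖ (h = -10*1/25 = -⅖ ≈ -0.40000)
u(Z, j) = -9 (u(Z, j) = -6 - 3 = -9)
A(z, U) = 12 - 2*U (A(z, U) = 2*(6 - U) = 12 - 2*U)
h + A(u(3, 2), 4)*(K(-5)/((-13*(1 - 1*(-1))))) = -⅖ + (12 - 2*4)*(2/((-13*(1 - 1*(-1))))) = -⅖ + (12 - 8)*(2/((-13*(1 + 1)))) = -⅖ + 4*(2/((-13*2))) = -⅖ + 4*(2/(-26)) = -⅖ + 4*(2*(-1/26)) = -⅖ + 4*(-1/13) = -⅖ - 4/13 = -46/65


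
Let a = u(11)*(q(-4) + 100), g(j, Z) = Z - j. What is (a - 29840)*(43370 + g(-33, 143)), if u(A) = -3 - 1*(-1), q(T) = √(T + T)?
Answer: -1308121840 - 174184*I*√2 ≈ -1.3081e+9 - 2.4633e+5*I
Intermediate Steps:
q(T) = √2*√T (q(T) = √(2*T) = √2*√T)
u(A) = -2 (u(A) = -3 + 1 = -2)
a = -200 - 4*I*√2 (a = -2*(√2*√(-4) + 100) = -2*(√2*(2*I) + 100) = -2*(2*I*√2 + 100) = -2*(100 + 2*I*√2) = -200 - 4*I*√2 ≈ -200.0 - 5.6569*I)
(a - 29840)*(43370 + g(-33, 143)) = ((-200 - 4*I*√2) - 29840)*(43370 + (143 - 1*(-33))) = (-30040 - 4*I*√2)*(43370 + (143 + 33)) = (-30040 - 4*I*√2)*(43370 + 176) = (-30040 - 4*I*√2)*43546 = -1308121840 - 174184*I*√2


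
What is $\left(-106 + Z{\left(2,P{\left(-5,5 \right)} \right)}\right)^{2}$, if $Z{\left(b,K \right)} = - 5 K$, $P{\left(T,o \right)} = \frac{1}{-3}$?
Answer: $\frac{97969}{9} \approx 10885.0$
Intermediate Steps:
$P{\left(T,o \right)} = - \frac{1}{3}$
$\left(-106 + Z{\left(2,P{\left(-5,5 \right)} \right)}\right)^{2} = \left(-106 - - \frac{5}{3}\right)^{2} = \left(-106 + \frac{5}{3}\right)^{2} = \left(- \frac{313}{3}\right)^{2} = \frac{97969}{9}$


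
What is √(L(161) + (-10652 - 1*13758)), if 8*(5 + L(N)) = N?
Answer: I*√390318/4 ≈ 156.19*I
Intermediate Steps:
L(N) = -5 + N/8
√(L(161) + (-10652 - 1*13758)) = √((-5 + (⅛)*161) + (-10652 - 1*13758)) = √((-5 + 161/8) + (-10652 - 13758)) = √(121/8 - 24410) = √(-195159/8) = I*√390318/4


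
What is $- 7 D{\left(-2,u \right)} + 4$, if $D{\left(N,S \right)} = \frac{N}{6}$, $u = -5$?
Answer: $\frac{19}{3} \approx 6.3333$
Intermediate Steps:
$D{\left(N,S \right)} = \frac{N}{6}$ ($D{\left(N,S \right)} = N \frac{1}{6} = \frac{N}{6}$)
$- 7 D{\left(-2,u \right)} + 4 = - 7 \cdot \frac{1}{6} \left(-2\right) + 4 = \left(-7\right) \left(- \frac{1}{3}\right) + 4 = \frac{7}{3} + 4 = \frac{19}{3}$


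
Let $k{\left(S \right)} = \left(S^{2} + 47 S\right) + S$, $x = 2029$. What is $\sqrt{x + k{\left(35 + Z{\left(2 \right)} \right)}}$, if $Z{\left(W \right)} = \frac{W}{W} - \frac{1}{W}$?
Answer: $\frac{\sqrt{19973}}{2} \approx 70.663$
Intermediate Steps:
$Z{\left(W \right)} = 1 - \frac{1}{W}$
$k{\left(S \right)} = S^{2} + 48 S$
$\sqrt{x + k{\left(35 + Z{\left(2 \right)} \right)}} = \sqrt{2029 + \left(35 + \frac{-1 + 2}{2}\right) \left(48 + \left(35 + \frac{-1 + 2}{2}\right)\right)} = \sqrt{2029 + \left(35 + \frac{1}{2} \cdot 1\right) \left(48 + \left(35 + \frac{1}{2} \cdot 1\right)\right)} = \sqrt{2029 + \left(35 + \frac{1}{2}\right) \left(48 + \left(35 + \frac{1}{2}\right)\right)} = \sqrt{2029 + \frac{71 \left(48 + \frac{71}{2}\right)}{2}} = \sqrt{2029 + \frac{71}{2} \cdot \frac{167}{2}} = \sqrt{2029 + \frac{11857}{4}} = \sqrt{\frac{19973}{4}} = \frac{\sqrt{19973}}{2}$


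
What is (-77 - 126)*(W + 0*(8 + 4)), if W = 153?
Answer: -31059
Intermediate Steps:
(-77 - 126)*(W + 0*(8 + 4)) = (-77 - 126)*(153 + 0*(8 + 4)) = -203*(153 + 0*12) = -203*(153 + 0) = -203*153 = -31059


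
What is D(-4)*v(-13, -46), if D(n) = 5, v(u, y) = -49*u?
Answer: 3185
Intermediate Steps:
D(-4)*v(-13, -46) = 5*(-49*(-13)) = 5*637 = 3185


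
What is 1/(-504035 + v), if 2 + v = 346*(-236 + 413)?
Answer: -1/442795 ≈ -2.2584e-6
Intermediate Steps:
v = 61240 (v = -2 + 346*(-236 + 413) = -2 + 346*177 = -2 + 61242 = 61240)
1/(-504035 + v) = 1/(-504035 + 61240) = 1/(-442795) = -1/442795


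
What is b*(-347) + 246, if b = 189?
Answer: -65337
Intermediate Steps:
b*(-347) + 246 = 189*(-347) + 246 = -65583 + 246 = -65337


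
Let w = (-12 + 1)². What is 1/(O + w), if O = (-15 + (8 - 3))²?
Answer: 1/221 ≈ 0.0045249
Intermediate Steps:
O = 100 (O = (-15 + 5)² = (-10)² = 100)
w = 121 (w = (-11)² = 121)
1/(O + w) = 1/(100 + 121) = 1/221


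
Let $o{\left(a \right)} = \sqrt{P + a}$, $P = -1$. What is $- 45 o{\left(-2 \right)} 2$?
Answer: $- 90 i \sqrt{3} \approx - 155.88 i$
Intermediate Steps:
$o{\left(a \right)} = \sqrt{-1 + a}$
$- 45 o{\left(-2 \right)} 2 = - 45 \sqrt{-1 - 2} \cdot 2 = - 45 \sqrt{-3} \cdot 2 = - 45 i \sqrt{3} \cdot 2 = - 90 i \sqrt{3}$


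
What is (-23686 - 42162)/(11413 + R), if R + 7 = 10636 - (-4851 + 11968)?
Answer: -65848/14925 ≈ -4.4119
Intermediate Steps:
R = 3512 (R = -7 + (10636 - (-4851 + 11968)) = -7 + (10636 - 1*7117) = -7 + (10636 - 7117) = -7 + 3519 = 3512)
(-23686 - 42162)/(11413 + R) = (-23686 - 42162)/(11413 + 3512) = -65848/14925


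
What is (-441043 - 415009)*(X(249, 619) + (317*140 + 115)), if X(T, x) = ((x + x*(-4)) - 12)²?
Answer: -3028417494112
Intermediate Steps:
X(T, x) = (-12 - 3*x)² (X(T, x) = ((x - 4*x) - 12)² = (-3*x - 12)² = (-12 - 3*x)²)
(-441043 - 415009)*(X(249, 619) + (317*140 + 115)) = (-441043 - 415009)*(9*(4 + 619)² + (317*140 + 115)) = -856052*(9*623² + (44380 + 115)) = -856052*(9*388129 + 44495) = -856052*(3493161 + 44495) = -856052*3537656 = -3028417494112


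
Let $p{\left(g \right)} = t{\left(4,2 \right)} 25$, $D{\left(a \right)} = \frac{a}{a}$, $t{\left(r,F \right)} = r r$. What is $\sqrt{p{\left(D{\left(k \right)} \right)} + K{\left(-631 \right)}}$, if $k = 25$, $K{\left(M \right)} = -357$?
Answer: $\sqrt{43} \approx 6.5574$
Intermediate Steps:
$t{\left(r,F \right)} = r^{2}$
$D{\left(a \right)} = 1$
$p{\left(g \right)} = 400$ ($p{\left(g \right)} = 4^{2} \cdot 25 = 16 \cdot 25 = 400$)
$\sqrt{p{\left(D{\left(k \right)} \right)} + K{\left(-631 \right)}} = \sqrt{400 - 357} = \sqrt{43}$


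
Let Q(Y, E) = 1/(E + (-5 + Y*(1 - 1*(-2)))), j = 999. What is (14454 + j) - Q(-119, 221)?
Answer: 2178874/141 ≈ 15453.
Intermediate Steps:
Q(Y, E) = 1/(-5 + E + 3*Y) (Q(Y, E) = 1/(E + (-5 + Y*(1 + 2))) = 1/(E + (-5 + Y*3)) = 1/(E + (-5 + 3*Y)) = 1/(-5 + E + 3*Y))
(14454 + j) - Q(-119, 221) = (14454 + 999) - 1/(-5 + 221 + 3*(-119)) = 15453 - 1/(-5 + 221 - 357) = 15453 - 1/(-141) = 15453 - 1*(-1/141) = 15453 + 1/141 = 2178874/141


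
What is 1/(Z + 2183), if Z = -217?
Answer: 1/1966 ≈ 0.00050865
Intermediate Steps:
1/(Z + 2183) = 1/(-217 + 2183) = 1/1966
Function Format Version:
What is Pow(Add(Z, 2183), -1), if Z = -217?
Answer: Rational(1, 1966) ≈ 0.00050865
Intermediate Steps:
Pow(Add(Z, 2183), -1) = Pow(Add(-217, 2183), -1) = Pow(1966, -1) = Rational(1, 1966)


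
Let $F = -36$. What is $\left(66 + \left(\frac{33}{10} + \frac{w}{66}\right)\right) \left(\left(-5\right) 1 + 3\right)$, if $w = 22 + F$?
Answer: $- \frac{22799}{165} \approx -138.18$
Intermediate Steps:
$w = -14$ ($w = 22 - 36 = -14$)
$\left(66 + \left(\frac{33}{10} + \frac{w}{66}\right)\right) \left(\left(-5\right) 1 + 3\right) = \left(66 + \left(\frac{33}{10} - \frac{14}{66}\right)\right) \left(\left(-5\right) 1 + 3\right) = \left(66 + \left(33 \cdot \frac{1}{10} - \frac{7}{33}\right)\right) \left(-5 + 3\right) = \left(66 + \left(\frac{33}{10} - \frac{7}{33}\right)\right) \left(-2\right) = \left(66 + \frac{1019}{330}\right) \left(-2\right) = \frac{22799}{330} \left(-2\right) = - \frac{22799}{165}$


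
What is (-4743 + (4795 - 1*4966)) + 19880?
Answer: 14966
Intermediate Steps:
(-4743 + (4795 - 1*4966)) + 19880 = (-4743 + (4795 - 4966)) + 19880 = (-4743 - 171) + 19880 = -4914 + 19880 = 14966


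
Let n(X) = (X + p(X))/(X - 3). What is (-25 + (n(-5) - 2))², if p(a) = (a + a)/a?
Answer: 45369/64 ≈ 708.89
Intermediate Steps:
p(a) = 2 (p(a) = (2*a)/a = 2)
n(X) = (2 + X)/(-3 + X) (n(X) = (X + 2)/(X - 3) = (2 + X)/(-3 + X))
(-25 + (n(-5) - 2))² = (-25 + ((2 - 5)/(-3 - 5) - 2))² = (-25 + (-3/(-8) - 2))² = (-25 + (-⅛*(-3) - 2))² = (-25 + (3/8 - 2))² = (-25 - 13/8)² = (-213/8)² = 45369/64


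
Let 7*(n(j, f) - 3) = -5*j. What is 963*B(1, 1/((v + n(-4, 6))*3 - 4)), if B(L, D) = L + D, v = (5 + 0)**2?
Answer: 603801/620 ≈ 973.87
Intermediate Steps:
v = 25 (v = 5**2 = 25)
n(j, f) = 3 - 5*j/7 (n(j, f) = 3 + (-5*j)/7 = 3 - 5*j/7)
B(L, D) = D + L
963*B(1, 1/((v + n(-4, 6))*3 - 4)) = 963*(1/((25 + (3 - 5/7*(-4)))*3 - 4) + 1) = 963*(1/((25 + (3 + 20/7))*3 - 4) + 1) = 963*(1/((25 + 41/7)*3 - 4) + 1) = 963*(1/((216/7)*3 - 4) + 1) = 963*(1/(648/7 - 4) + 1) = 963*(1/(620/7) + 1) = 963*(7/620 + 1) = 963*(627/620) = 603801/620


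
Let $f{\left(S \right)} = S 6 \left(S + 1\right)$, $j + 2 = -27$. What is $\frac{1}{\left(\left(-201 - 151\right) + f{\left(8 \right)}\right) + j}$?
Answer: $\frac{1}{51} \approx 0.019608$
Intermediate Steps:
$j = -29$ ($j = -2 - 27 = -29$)
$f{\left(S \right)} = S \left(6 + 6 S\right)$ ($f{\left(S \right)} = S 6 \left(1 + S\right) = S \left(6 + 6 S\right)$)
$\frac{1}{\left(\left(-201 - 151\right) + f{\left(8 \right)}\right) + j} = \frac{1}{\left(\left(-201 - 151\right) + 6 \cdot 8 \left(1 + 8\right)\right) - 29} = \frac{1}{\left(-352 + 6 \cdot 8 \cdot 9\right) - 29} = \frac{1}{\left(-352 + 432\right) - 29} = \frac{1}{80 - 29} = \frac{1}{51}$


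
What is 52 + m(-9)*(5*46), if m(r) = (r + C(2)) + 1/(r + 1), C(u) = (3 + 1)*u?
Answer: -827/4 ≈ -206.75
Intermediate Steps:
C(u) = 4*u
m(r) = 8 + r + 1/(1 + r) (m(r) = (r + 4*2) + 1/(r + 1) = (r + 8) + 1/(1 + r) = (8 + r) + 1/(1 + r) = 8 + r + 1/(1 + r))
52 + m(-9)*(5*46) = 52 + ((9 + (-9)² + 9*(-9))/(1 - 9))*(5*46) = 52 + ((9 + 81 - 81)/(-8))*230 = 52 - ⅛*9*230 = 52 - 9/8*230 = 52 - 1035/4 = -827/4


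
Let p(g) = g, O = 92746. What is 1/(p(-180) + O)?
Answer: 1/92566 ≈ 1.0803e-5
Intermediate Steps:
1/(p(-180) + O) = 1/(-180 + 92746) = 1/92566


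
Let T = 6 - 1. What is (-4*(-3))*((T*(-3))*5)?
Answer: -900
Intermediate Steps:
T = 5
(-4*(-3))*((T*(-3))*5) = (-4*(-3))*((5*(-3))*5) = 12*(-15*5) = 12*(-75) = -900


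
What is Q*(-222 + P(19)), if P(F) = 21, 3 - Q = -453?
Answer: -91656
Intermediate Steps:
Q = 456 (Q = 3 - 1*(-453) = 3 + 453 = 456)
Q*(-222 + P(19)) = 456*(-222 + 21) = 456*(-201) = -91656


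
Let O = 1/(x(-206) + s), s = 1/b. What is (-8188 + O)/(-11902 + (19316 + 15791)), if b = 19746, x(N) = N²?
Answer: -1372212598514/3888885373737 ≈ -0.35285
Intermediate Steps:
s = 1/19746 ≈ 5.0643e-5
O = 19746/837941257 (O = 1/((-206)² + 1/19746) = 1/(42436 + 1/19746) = 1/(837941257/19746) = 19746/837941257 ≈ 2.3565e-5)
(-8188 + O)/(-11902 + (19316 + 15791)) = (-8188 + 19746/837941257)/(-11902 + (19316 + 15791)) = -6861062992570/(837941257*(-11902 + 35107)) = -6861062992570/837941257/23205 = -6861062992570/837941257*1/23205 = -1372212598514/3888885373737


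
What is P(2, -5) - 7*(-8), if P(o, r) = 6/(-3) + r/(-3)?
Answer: 167/3 ≈ 55.667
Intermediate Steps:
P(o, r) = -2 - r/3 (P(o, r) = 6*(-1/3) + r*(-1/3) = -2 - r/3)
P(2, -5) - 7*(-8) = (-2 - 1/3*(-5)) - 7*(-8) = (-2 + 5/3) + 56 = -1/3 + 56 = 167/3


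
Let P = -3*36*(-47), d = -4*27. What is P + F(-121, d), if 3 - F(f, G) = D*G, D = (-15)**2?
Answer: 29379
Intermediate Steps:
D = 225
d = -108
P = 5076 (P = -108*(-47) = 5076)
F(f, G) = 3 - 225*G
P + F(-121, d) = 5076 + (3 - 225*(-108)) = 5076 + (3 + 24300) = 5076 + 24303 = 29379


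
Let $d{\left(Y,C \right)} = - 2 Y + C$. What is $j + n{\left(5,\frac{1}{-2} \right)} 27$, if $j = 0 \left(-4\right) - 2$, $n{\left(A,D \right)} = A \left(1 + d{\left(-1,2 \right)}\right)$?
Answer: $673$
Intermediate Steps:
$d{\left(Y,C \right)} = C - 2 Y$
$n{\left(A,D \right)} = 5 A$ ($n{\left(A,D \right)} = A \left(1 + \left(2 - -2\right)\right) = A \left(1 + \left(2 + 2\right)\right) = A \left(1 + 4\right) = A 5 = 5 A$)
$j = -2$ ($j = 0 - 2 = -2$)
$j + n{\left(5,\frac{1}{-2} \right)} 27 = -2 + 5 \cdot 5 \cdot 27 = -2 + 25 \cdot 27 = -2 + 675 = 673$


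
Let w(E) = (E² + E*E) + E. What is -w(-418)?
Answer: -349030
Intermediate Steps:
w(E) = E + 2*E² (w(E) = (E² + E²) + E = 2*E² + E = E + 2*E²)
-w(-418) = -(-418)*(1 + 2*(-418)) = -(-418)*(1 - 836) = -(-418)*(-835) = -1*349030 = -349030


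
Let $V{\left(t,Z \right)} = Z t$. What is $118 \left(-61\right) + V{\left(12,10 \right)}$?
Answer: $-7078$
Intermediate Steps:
$118 \left(-61\right) + V{\left(12,10 \right)} = 118 \left(-61\right) + 10 \cdot 12 = -7198 + 120 = -7078$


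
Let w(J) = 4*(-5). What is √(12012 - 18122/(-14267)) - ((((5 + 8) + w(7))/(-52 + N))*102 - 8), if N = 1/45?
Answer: -13418/2339 + √2445268582042/14267 ≈ 103.87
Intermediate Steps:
w(J) = -20
N = 1/45 ≈ 0.022222
√(12012 - 18122/(-14267)) - ((((5 + 8) + w(7))/(-52 + N))*102 - 8) = √(12012 - 18122/(-14267)) - ((((5 + 8) - 20)/(-52 + 1/45))*102 - 8) = √(12012 - 18122*(-1/14267)) - (((13 - 20)/(-2339/45))*102 - 8) = √(12012 + 18122/14267) - (-7*(-45/2339)*102 - 8) = √(171393326/14267) - ((315/2339)*102 - 8) = √2445268582042/14267 - (32130/2339 - 8) = √2445268582042/14267 - 1*13418/2339 = √2445268582042/14267 - 13418/2339 = -13418/2339 + √2445268582042/14267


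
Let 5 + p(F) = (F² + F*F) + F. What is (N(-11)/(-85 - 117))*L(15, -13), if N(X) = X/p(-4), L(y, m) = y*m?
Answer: -2145/4646 ≈ -0.46169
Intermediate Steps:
p(F) = -5 + F + 2*F² (p(F) = -5 + ((F² + F*F) + F) = -5 + ((F² + F²) + F) = -5 + (2*F² + F) = -5 + (F + 2*F²) = -5 + F + 2*F²)
L(y, m) = m*y
N(X) = X/23 (N(X) = X/(-5 - 4 + 2*(-4)²) = X/(-5 - 4 + 2*16) = X/(-5 - 4 + 32) = X/23)
(N(-11)/(-85 - 117))*L(15, -13) = (((1/23)*(-11))/(-85 - 117))*(-13*15) = (-11/23/(-202))*(-195) = -1/202*(-11/23)*(-195) = (11/4646)*(-195) = -2145/4646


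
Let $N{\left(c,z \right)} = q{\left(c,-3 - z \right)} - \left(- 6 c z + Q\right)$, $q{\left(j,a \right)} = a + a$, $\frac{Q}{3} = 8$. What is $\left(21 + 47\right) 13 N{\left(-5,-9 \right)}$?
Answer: $228072$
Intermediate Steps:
$Q = 24$ ($Q = 3 \cdot 8 = 24$)
$q{\left(j,a \right)} = 2 a$
$N{\left(c,z \right)} = -30 - 2 z + 6 c z$ ($N{\left(c,z \right)} = 2 \left(-3 - z\right) - \left(- 6 c z + 24\right) = \left(-6 - 2 z\right) - \left(- 6 c z + 24\right) = \left(-6 - 2 z\right) - \left(24 - 6 c z\right) = \left(-6 - 2 z\right) + \left(-24 + 6 c z\right) = -30 - 2 z + 6 c z$)
$\left(21 + 47\right) 13 N{\left(-5,-9 \right)} = \left(21 + 47\right) 13 \left(-30 - -18 + 6 \left(-5\right) \left(-9\right)\right) = 68 \cdot 13 \left(-30 + 18 + 270\right) = 884 \cdot 258 = 228072$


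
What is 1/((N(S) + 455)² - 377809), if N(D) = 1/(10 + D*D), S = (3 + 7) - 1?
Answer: -8281/1414179493 ≈ -5.8557e-6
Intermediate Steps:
S = 9 (S = 10 - 1 = 9)
N(D) = 1/(10 + D²)
1/((N(S) + 455)² - 377809) = 1/((1/(10 + 9²) + 455)² - 377809) = 1/((1/(10 + 81) + 455)² - 377809) = 1/((1/91 + 455)² - 377809) = 1/((41406/91)² - 377809) = 1/(1714456836/8281 - 377809) = 1/(-1414179493/8281) = -8281/1414179493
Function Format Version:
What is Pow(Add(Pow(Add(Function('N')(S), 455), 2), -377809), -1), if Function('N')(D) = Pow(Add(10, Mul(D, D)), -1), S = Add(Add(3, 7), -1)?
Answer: Rational(-8281, 1414179493) ≈ -5.8557e-6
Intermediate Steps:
S = 9 (S = Add(10, -1) = 9)
Function('N')(D) = Pow(Add(10, Pow(D, 2)), -1)
Pow(Add(Pow(Add(Function('N')(S), 455), 2), -377809), -1) = Pow(Add(Pow(Add(Pow(Add(10, Pow(9, 2)), -1), 455), 2), -377809), -1) = Pow(Add(Pow(Add(Pow(Add(10, 81), -1), 455), 2), -377809), -1) = Pow(Add(Pow(Add(Pow(91, -1), 455), 2), -377809), -1) = Pow(Add(Pow(Add(Rational(1, 91), 455), 2), -377809), -1) = Pow(Add(Pow(Rational(41406, 91), 2), -377809), -1) = Pow(Add(Rational(1714456836, 8281), -377809), -1) = Pow(Rational(-1414179493, 8281), -1) = Rational(-8281, 1414179493)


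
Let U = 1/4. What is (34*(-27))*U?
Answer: -459/2 ≈ -229.50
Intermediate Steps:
U = 1/4 ≈ 0.25000
(34*(-27))*U = (34*(-27))*(1/4) = -918*1/4 = -459/2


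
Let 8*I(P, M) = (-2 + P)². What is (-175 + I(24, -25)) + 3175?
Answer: 6121/2 ≈ 3060.5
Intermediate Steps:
I(P, M) = (-2 + P)²/8
(-175 + I(24, -25)) + 3175 = (-175 + (-2 + 24)²/8) + 3175 = (-175 + (⅛)*22²) + 3175 = (-175 + (⅛)*484) + 3175 = (-175 + 121/2) + 3175 = -229/2 + 3175 = 6121/2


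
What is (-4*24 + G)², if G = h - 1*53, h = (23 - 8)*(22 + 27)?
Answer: 343396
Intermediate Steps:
h = 735 (h = 15*49 = 735)
G = 682 (G = 735 - 1*53 = 735 - 53 = 682)
(-4*24 + G)² = (-4*24 + 682)² = (-96 + 682)² = 586² = 343396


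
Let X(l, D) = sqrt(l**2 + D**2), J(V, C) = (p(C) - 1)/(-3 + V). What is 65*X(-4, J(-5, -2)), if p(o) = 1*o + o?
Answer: 65*sqrt(1049)/8 ≈ 263.15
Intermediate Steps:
p(o) = 2*o (p(o) = o + o = 2*o)
J(V, C) = (-1 + 2*C)/(-3 + V) (J(V, C) = (2*C - 1)/(-3 + V) = (-1 + 2*C)/(-3 + V))
X(l, D) = sqrt(D**2 + l**2)
65*X(-4, J(-5, -2)) = 65*sqrt(((-1 + 2*(-2))/(-3 - 5))**2 + (-4)**2) = 65*sqrt(((-1 - 4)/(-8))**2 + 16) = 65*sqrt((-1/8*(-5))**2 + 16) = 65*sqrt((5/8)**2 + 16) = 65*sqrt(25/64 + 16) = 65*sqrt(1049/64) = 65*(sqrt(1049)/8) = 65*sqrt(1049)/8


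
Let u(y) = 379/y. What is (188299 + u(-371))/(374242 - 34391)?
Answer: 69858550/126084721 ≈ 0.55406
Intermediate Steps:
(188299 + u(-371))/(374242 - 34391) = (188299 + 379/(-371))/(374242 - 34391) = (188299 + 379*(-1/371))/339851 = (188299 - 379/371)*(1/339851) = (69858550/371)*(1/339851) = 69858550/126084721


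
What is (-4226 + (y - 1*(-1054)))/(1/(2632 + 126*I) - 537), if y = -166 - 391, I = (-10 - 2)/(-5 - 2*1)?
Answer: 10620192/1529375 ≈ 6.9441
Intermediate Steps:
I = 12/7 (I = -12/(-5 - 2) = -12/(-7) = -12*(-1/7) = 12/7 ≈ 1.7143)
y = -557
(-4226 + (y - 1*(-1054)))/(1/(2632 + 126*I) - 537) = (-4226 + (-557 - 1*(-1054)))/(1/(2632 + 126*(12/7)) - 537) = (-4226 + (-557 + 1054))/(1/(2632 + 216) - 537) = (-4226 + 497)/(1/2848 - 537) = -3729/(1/2848 - 537) = -3729/(-1529375/2848) = -3729*(-2848/1529375) = 10620192/1529375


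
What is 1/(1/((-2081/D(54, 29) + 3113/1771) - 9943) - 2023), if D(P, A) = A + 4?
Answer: -53152861/107528243116 ≈ -0.00049432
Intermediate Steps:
D(P, A) = 4 + A
1/(1/((-2081/D(54, 29) + 3113/1771) - 9943) - 2023) = 1/(1/((-2081/(4 + 29) + 3113/1771) - 9943) - 2023) = 1/(1/((-2081/33 + 3113*(1/1771)) - 9943) - 2023) = 1/(1/((-2081*1/33 + 283/161) - 9943) - 2023) = 1/(1/((-2081/33 + 283/161) - 9943) - 2023) = 1/(1/(-325702/5313 - 9943) - 2023) = 1/(1/(-53152861/5313) - 2023) = 1/(-5313/53152861 - 2023) = 1/(-107528243116/53152861) = -53152861/107528243116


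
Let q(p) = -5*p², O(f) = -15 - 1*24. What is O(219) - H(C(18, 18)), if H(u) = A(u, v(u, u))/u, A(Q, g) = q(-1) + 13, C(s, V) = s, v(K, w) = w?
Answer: -355/9 ≈ -39.444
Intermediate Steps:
O(f) = -39 (O(f) = -15 - 24 = -39)
A(Q, g) = 8 (A(Q, g) = -5*(-1)² + 13 = -5*1 + 13 = -5 + 13 = 8)
H(u) = 8/u
O(219) - H(C(18, 18)) = -39 - 8/18 = -39 - 1*4/9 = -39 - 4/9 = -355/9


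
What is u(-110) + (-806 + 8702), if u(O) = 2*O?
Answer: 7676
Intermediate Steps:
u(-110) + (-806 + 8702) = 2*(-110) + (-806 + 8702) = -220 + 7896 = 7676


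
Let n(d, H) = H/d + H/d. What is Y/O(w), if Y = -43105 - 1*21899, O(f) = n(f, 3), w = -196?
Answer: 2123464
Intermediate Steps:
n(d, H) = 2*H/d
O(f) = 6/f (O(f) = 2*3/f = 6/f)
Y = -65004 (Y = -43105 - 21899 = -65004)
Y/O(w) = -65004/(6/(-196)) = -65004/(6*(-1/196)) = -65004/(-3/98) = -65004*(-98/3) = 2123464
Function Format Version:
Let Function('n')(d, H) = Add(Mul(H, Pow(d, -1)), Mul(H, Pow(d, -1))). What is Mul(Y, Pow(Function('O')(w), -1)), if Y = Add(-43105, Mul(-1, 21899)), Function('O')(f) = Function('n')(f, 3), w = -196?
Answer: 2123464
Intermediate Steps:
Function('n')(d, H) = Mul(2, H, Pow(d, -1))
Function('O')(f) = Mul(6, Pow(f, -1)) (Function('O')(f) = Mul(2, 3, Pow(f, -1)) = Mul(6, Pow(f, -1)))
Y = -65004 (Y = Add(-43105, -21899) = -65004)
Mul(Y, Pow(Function('O')(w), -1)) = Mul(-65004, Pow(Mul(6, Pow(-196, -1)), -1)) = Mul(-65004, Pow(Mul(6, Rational(-1, 196)), -1)) = Mul(-65004, Pow(Rational(-3, 98), -1)) = Mul(-65004, Rational(-98, 3)) = 2123464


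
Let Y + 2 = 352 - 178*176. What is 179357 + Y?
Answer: 148379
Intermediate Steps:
Y = -30978 (Y = -2 + (352 - 178*176) = -2 + (352 - 31328) = -2 - 30976 = -30978)
179357 + Y = 179357 - 30978 = 148379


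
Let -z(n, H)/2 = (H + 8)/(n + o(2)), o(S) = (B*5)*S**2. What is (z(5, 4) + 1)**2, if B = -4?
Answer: 1089/625 ≈ 1.7424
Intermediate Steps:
o(S) = -20*S**2 (o(S) = (-4*5)*S**2 = -20*S**2)
z(n, H) = -2*(8 + H)/(-80 + n) (z(n, H) = -2*(H + 8)/(n - 20*2**2) = -2*(8 + H)/(n - 20*4) = -2*(8 + H)/(n - 80) = -2*(8 + H)/(-80 + n))
(z(5, 4) + 1)**2 = (2*(-8 - 1*4)/(-80 + 5) + 1)**2 = (2*(-8 - 4)/(-75) + 1)**2 = (2*(-1/75)*(-12) + 1)**2 = (8/25 + 1)**2 = (33/25)**2 = 1089/625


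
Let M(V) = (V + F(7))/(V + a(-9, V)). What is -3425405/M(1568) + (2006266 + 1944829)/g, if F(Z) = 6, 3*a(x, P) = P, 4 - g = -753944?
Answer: -2699650974713515/593357076 ≈ -4.5498e+6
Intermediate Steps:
g = 753948 (g = 4 - 1*(-753944) = 4 + 753944 = 753948)
a(x, P) = P/3
M(V) = 3*(6 + V)/(4*V) (M(V) = (V + 6)/(V + V/3) = (6 + V)/((4*V/3)) = (6 + V)*(3/(4*V)) = 3*(6 + V)/(4*V))
-3425405/M(1568) + (2006266 + 1944829)/g = -3425405*6272/(3*(6 + 1568)) + (2006266 + 1944829)/753948 = -3425405/((¾)*(1/1568)*1574) + 3951095*(1/753948) = -3425405/2361/3136 + 3951095/753948 = -3425405*3136/2361 + 3951095/753948 = -10742070080/2361 + 3951095/753948 = -2699650974713515/593357076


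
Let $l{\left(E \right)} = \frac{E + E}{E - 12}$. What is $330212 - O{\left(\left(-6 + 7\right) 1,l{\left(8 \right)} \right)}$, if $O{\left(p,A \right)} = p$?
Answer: $330211$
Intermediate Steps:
$l{\left(E \right)} = \frac{2 E}{-12 + E}$
$330212 - O{\left(\left(-6 + 7\right) 1,l{\left(8 \right)} \right)} = 330212 - \left(-6 + 7\right) 1 = 330212 - 1 \cdot 1 = 330212 - 1 = 330211$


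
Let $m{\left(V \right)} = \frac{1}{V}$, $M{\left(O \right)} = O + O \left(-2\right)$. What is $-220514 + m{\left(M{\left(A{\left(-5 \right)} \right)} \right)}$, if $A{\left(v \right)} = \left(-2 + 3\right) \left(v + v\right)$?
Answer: $- \frac{2205139}{10} \approx -2.2051 \cdot 10^{5}$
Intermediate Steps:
$A{\left(v \right)} = 2 v$ ($A{\left(v \right)} = 1 \cdot 2 v = 2 v$)
$M{\left(O \right)} = - O$ ($M{\left(O \right)} = O - 2 O = - O$)
$-220514 + m{\left(M{\left(A{\left(-5 \right)} \right)} \right)} = -220514 + \frac{1}{\left(-1\right) 2 \left(-5\right)} = -220514 + \frac{1}{\left(-1\right) \left(-10\right)} = -220514 + \frac{1}{10} = - \frac{2205139}{10}$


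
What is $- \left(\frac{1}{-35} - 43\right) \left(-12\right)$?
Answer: $- \frac{18072}{35} \approx -516.34$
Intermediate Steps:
$- \left(\frac{1}{-35} - 43\right) \left(-12\right) = - \left(- \frac{1}{35} - 43\right) \left(-12\right) = - \frac{\left(-1506\right) \left(-12\right)}{35} = \left(-1\right) \frac{18072}{35} = - \frac{18072}{35}$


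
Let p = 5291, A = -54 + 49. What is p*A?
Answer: -26455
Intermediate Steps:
A = -5
p*A = 5291*(-5) = -26455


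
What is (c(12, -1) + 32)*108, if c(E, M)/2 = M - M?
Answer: 3456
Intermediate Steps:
c(E, M) = 0 (c(E, M) = 2*(M - M) = 2*0 = 0)
(c(12, -1) + 32)*108 = (0 + 32)*108 = 32*108 = 3456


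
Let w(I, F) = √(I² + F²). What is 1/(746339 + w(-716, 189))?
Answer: 746339/557021354544 - √548377/557021354544 ≈ 1.3385e-6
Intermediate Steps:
w(I, F) = √(F² + I²)
1/(746339 + w(-716, 189)) = 1/(746339 + √(189² + (-716)²)) = 1/(746339 + √(35721 + 512656)) = 1/(746339 + √548377)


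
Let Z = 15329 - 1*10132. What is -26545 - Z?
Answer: -31742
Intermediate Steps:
Z = 5197 (Z = 15329 - 10132 = 5197)
-26545 - Z = -26545 - 1*5197 = -26545 - 5197 = -31742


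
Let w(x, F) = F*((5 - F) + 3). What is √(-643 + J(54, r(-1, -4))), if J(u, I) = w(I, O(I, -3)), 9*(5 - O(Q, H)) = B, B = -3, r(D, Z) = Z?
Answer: I*√5659/3 ≈ 25.075*I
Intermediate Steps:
O(Q, H) = 16/3 (O(Q, H) = 5 - ⅑*(-3) = 5 + ⅓ = 16/3)
w(x, F) = F*(8 - F)
J(u, I) = 128/9 (J(u, I) = 16*(8 - 1*16/3)/3 = 16*(8 - 16/3)/3 = (16/3)*(8/3) = 128/9)
√(-643 + J(54, r(-1, -4))) = √(-643 + 128/9) = √(-5659/9) = I*√5659/3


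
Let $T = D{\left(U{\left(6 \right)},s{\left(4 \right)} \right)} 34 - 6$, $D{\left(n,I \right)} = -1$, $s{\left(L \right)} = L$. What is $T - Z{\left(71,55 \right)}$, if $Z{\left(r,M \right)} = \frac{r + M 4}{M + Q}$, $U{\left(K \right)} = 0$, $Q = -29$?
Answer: $- \frac{1331}{26} \approx -51.192$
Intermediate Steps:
$T = -40$ ($T = \left(-1\right) 34 - 6 = -34 - 6 = -40$)
$Z{\left(r,M \right)} = \frac{r + 4 M}{-29 + M}$ ($Z{\left(r,M \right)} = \frac{r + M 4}{M - 29} = \frac{r + 4 M}{-29 + M}$)
$T - Z{\left(71,55 \right)} = -40 - \frac{71 + 4 \cdot 55}{-29 + 55} = -40 - \frac{71 + 220}{26} = -40 - \frac{1}{26} \cdot 291 = -40 - \frac{291}{26} = - \frac{1331}{26}$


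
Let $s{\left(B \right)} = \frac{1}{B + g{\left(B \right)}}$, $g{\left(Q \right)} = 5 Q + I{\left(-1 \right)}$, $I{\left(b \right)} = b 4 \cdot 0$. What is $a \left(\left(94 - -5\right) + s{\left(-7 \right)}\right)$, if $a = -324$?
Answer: $- \frac{224478}{7} \approx -32068.0$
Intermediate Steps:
$I{\left(b \right)} = 0$ ($I{\left(b \right)} = 4 b 0 = 0$)
$g{\left(Q \right)} = 5 Q$ ($g{\left(Q \right)} = 5 Q + 0 = 5 Q$)
$s{\left(B \right)} = \frac{1}{6 B}$ ($s{\left(B \right)} = \frac{1}{B + 5 B} = \frac{1}{6 B}$)
$a \left(\left(94 - -5\right) + s{\left(-7 \right)}\right) = - 324 \left(\left(94 - -5\right) + \frac{1}{6 \left(-7\right)}\right) = - 324 \left(\left(94 + 5\right) + \frac{1}{6} \left(- \frac{1}{7}\right)\right) = - 324 \left(99 - \frac{1}{42}\right) = \left(-324\right) \frac{4157}{42} = - \frac{224478}{7}$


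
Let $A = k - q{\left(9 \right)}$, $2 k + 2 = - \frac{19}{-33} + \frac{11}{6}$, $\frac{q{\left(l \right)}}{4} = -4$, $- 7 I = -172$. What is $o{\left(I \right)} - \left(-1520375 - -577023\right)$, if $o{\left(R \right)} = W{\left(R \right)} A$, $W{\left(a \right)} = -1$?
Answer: $\frac{41506775}{44} \approx 9.4334 \cdot 10^{5}$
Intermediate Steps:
$I = \frac{172}{7}$ ($I = \left(- \frac{1}{7}\right) \left(-172\right) = \frac{172}{7} \approx 24.571$)
$q{\left(l \right)} = -16$ ($q{\left(l \right)} = 4 \left(-4\right) = -16$)
$k = \frac{9}{44}$ ($k = -1 + \frac{- \frac{19}{-33} + \frac{11}{6}}{2} = -1 + \frac{\left(-19\right) \left(- \frac{1}{33}\right) + 11 \cdot \frac{1}{6}}{2} = -1 + \frac{\frac{19}{33} + \frac{11}{6}}{2} = -1 + \frac{1}{2} \cdot \frac{53}{22} = -1 + \frac{53}{44} = \frac{9}{44} \approx 0.20455$)
$A = \frac{713}{44}$ ($A = \frac{9}{44} - -16 = \frac{9}{44} + 16 = \frac{713}{44} \approx 16.205$)
$o{\left(R \right)} = - \frac{713}{44}$ ($o{\left(R \right)} = \left(-1\right) \frac{713}{44} = - \frac{713}{44}$)
$o{\left(I \right)} - \left(-1520375 - -577023\right) = - \frac{713}{44} - \left(-1520375 - -577023\right) = - \frac{713}{44} - \left(-1520375 + 577023\right) = - \frac{713}{44} - -943352 = - \frac{713}{44} + 943352 = \frac{41506775}{44}$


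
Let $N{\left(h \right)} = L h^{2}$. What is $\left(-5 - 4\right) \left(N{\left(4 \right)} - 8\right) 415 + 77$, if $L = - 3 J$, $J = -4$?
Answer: $-687163$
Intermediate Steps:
$L = 12$ ($L = \left(-3\right) \left(-4\right) = 12$)
$N{\left(h \right)} = 12 h^{2}$
$\left(-5 - 4\right) \left(N{\left(4 \right)} - 8\right) 415 + 77 = \left(-5 - 4\right) \left(12 \cdot 4^{2} - 8\right) 415 + 77 = \left(-5 - 4\right) \left(12 \cdot 16 - 8\right) 415 + 77 = - 9 \left(192 - 8\right) 415 + 77 = \left(-9\right) 184 \cdot 415 + 77 = \left(-1656\right) 415 + 77 = -687240 + 77 = -687163$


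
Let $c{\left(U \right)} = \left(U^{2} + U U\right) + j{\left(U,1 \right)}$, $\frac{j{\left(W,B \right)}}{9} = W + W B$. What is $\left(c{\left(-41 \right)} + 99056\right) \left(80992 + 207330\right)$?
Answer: $29316580960$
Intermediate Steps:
$j{\left(W,B \right)} = 9 W + 9 B W$ ($j{\left(W,B \right)} = 9 \left(W + W B\right) = 9 \left(W + B W\right) = 9 W + 9 B W$)
$c{\left(U \right)} = 2 U^{2} + 18 U$ ($c{\left(U \right)} = \left(U^{2} + U U\right) + 9 U \left(1 + 1\right) = \left(U^{2} + U^{2}\right) + 9 U 2 = 2 U^{2} + 18 U$)
$\left(c{\left(-41 \right)} + 99056\right) \left(80992 + 207330\right) = \left(2 \left(-41\right) \left(9 - 41\right) + 99056\right) \left(80992 + 207330\right) = \left(2 \left(-41\right) \left(-32\right) + 99056\right) 288322 = \left(2624 + 99056\right) 288322 = 101680 \cdot 288322 = 29316580960$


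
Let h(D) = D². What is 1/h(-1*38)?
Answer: 1/1444 ≈ 0.00069252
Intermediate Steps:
1/h(-1*38) = 1/((-1*38)²) = 1/((-38)²) = 1/1444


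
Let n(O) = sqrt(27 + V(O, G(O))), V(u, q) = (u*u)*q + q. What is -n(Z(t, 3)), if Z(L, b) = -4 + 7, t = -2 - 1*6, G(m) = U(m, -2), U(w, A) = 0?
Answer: -3*sqrt(3) ≈ -5.1962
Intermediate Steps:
G(m) = 0
V(u, q) = q + q*u**2 (V(u, q) = u**2*q + q = q*u**2 + q = q + q*u**2)
t = -8 (t = -2 - 6 = -8)
Z(L, b) = 3
n(O) = 3*sqrt(3) (n(O) = sqrt(27 + 0*(1 + O**2)) = sqrt(27 + 0) = sqrt(27) = 3*sqrt(3))
-n(Z(t, 3)) = -3*sqrt(3)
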